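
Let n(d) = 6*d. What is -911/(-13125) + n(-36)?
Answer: -2834089/13125 ≈ -215.93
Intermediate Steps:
-911/(-13125) + n(-36) = -911/(-13125) + 6*(-36) = -911*(-1/13125) - 216 = 911/13125 - 216 = -2834089/13125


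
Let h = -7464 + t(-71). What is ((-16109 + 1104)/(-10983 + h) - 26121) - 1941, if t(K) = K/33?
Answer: -17084267799/608822 ≈ -28061.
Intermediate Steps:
t(K) = K/33 (t(K) = K*(1/33) = K/33)
h = -246383/33 (h = -7464 + (1/33)*(-71) = -7464 - 71/33 = -246383/33 ≈ -7466.1)
((-16109 + 1104)/(-10983 + h) - 26121) - 1941 = ((-16109 + 1104)/(-10983 - 246383/33) - 26121) - 1941 = (-15005/(-608822/33) - 26121) - 1941 = (-15005*(-33/608822) - 26121) - 1941 = (495165/608822 - 26121) - 1941 = -15902544297/608822 - 1941 = -17084267799/608822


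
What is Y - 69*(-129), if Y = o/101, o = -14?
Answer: 898987/101 ≈ 8900.9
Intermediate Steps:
Y = -14/101 ≈ -0.13861
Y - 69*(-129) = -14/101 - 69*(-129) = -14/101 + 8901 = 898987/101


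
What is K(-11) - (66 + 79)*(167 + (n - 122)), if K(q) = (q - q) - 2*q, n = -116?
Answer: 10317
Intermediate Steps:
K(q) = -2*q (K(q) = 0 - 2*q = -2*q)
K(-11) - (66 + 79)*(167 + (n - 122)) = -2*(-11) - (66 + 79)*(167 + (-116 - 122)) = 22 - 145*(167 - 238) = 22 - 145*(-71) = 22 - 1*(-10295) = 22 + 10295 = 10317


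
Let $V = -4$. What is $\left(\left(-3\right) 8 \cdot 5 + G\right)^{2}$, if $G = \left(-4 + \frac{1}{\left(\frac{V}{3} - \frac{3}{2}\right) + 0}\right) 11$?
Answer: $\frac{8145316}{289} \approx 28185.0$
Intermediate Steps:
$G = - \frac{814}{17}$ ($G = \left(-4 + \frac{1}{\left(- \frac{4}{3} - \frac{3}{2}\right) + 0}\right) 11 = \left(-4 + \frac{1}{- \frac{17}{6} + 0}\right) 11 = \left(-4 + \frac{1}{- \frac{17}{6}}\right) 11 = \left(-4 - \frac{6}{17}\right) 11 = \left(- \frac{74}{17}\right) 11 = - \frac{814}{17} \approx -47.882$)
$\left(\left(-3\right) 8 \cdot 5 + G\right)^{2} = \left(\left(-3\right) 8 \cdot 5 - \frac{814}{17}\right)^{2} = \left(\left(-24\right) 5 - \frac{814}{17}\right)^{2} = \left(-120 - \frac{814}{17}\right)^{2} = \left(- \frac{2854}{17}\right)^{2} = \frac{8145316}{289}$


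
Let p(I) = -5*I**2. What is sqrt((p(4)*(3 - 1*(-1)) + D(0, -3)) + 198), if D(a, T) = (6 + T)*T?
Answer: I*sqrt(131) ≈ 11.446*I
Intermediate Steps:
D(a, T) = T*(6 + T)
sqrt((p(4)*(3 - 1*(-1)) + D(0, -3)) + 198) = sqrt(((-5*4**2)*(3 - 1*(-1)) - 3*(6 - 3)) + 198) = sqrt(((-5*16)*(3 + 1) - 3*3) + 198) = sqrt((-80*4 - 9) + 198) = sqrt((-320 - 9) + 198) = sqrt(-329 + 198) = sqrt(-131) = I*sqrt(131)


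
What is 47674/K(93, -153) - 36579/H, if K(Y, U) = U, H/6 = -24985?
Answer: -2380404251/7645410 ≈ -311.35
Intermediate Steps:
H = -149910 (H = 6*(-24985) = -149910)
47674/K(93, -153) - 36579/H = 47674/(-153) - 36579/(-149910) = 47674*(-1/153) - 36579*(-1/149910) = -47674/153 + 12193/49970 = -2380404251/7645410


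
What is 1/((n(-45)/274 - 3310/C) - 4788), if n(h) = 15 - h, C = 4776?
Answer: -327156/1566578023 ≈ -0.00020883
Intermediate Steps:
1/((n(-45)/274 - 3310/C) - 4788) = 1/(((15 - 1*(-45))/274 - 3310/4776) - 4788) = 1/(((15 + 45)*(1/274) - 3310*1/4776) - 4788) = 1/((60*(1/274) - 1655/2388) - 4788) = 1/((30/137 - 1655/2388) - 4788) = 1/(-155095/327156 - 4788) = 1/(-1566578023/327156) = -327156/1566578023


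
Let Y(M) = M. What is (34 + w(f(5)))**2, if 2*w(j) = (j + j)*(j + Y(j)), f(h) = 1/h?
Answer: 725904/625 ≈ 1161.4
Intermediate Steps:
w(j) = 2*j**2 (w(j) = ((j + j)*(j + j))/2 = ((2*j)*(2*j))/2 = (4*j**2)/2 = 2*j**2)
(34 + w(f(5)))**2 = (34 + 2*(1/5)**2)**2 = (34 + 2*(1/25))**2 = (34 + 2/25)**2 = (852/25)**2 = 725904/625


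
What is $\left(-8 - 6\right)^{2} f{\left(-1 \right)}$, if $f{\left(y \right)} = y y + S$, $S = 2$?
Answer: $588$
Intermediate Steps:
$f{\left(y \right)} = 2 + y^{2}$ ($f{\left(y \right)} = y y + 2 = y^{2} + 2 = 2 + y^{2}$)
$\left(-8 - 6\right)^{2} f{\left(-1 \right)} = \left(-8 - 6\right)^{2} \left(2 + \left(-1\right)^{2}\right) = \left(-14\right)^{2} \left(2 + 1\right) = 196 \cdot 3 = 588$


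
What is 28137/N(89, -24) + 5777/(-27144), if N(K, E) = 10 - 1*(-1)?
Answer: 763687181/298584 ≈ 2557.7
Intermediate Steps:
N(K, E) = 11 (N(K, E) = 10 + 1 = 11)
28137/N(89, -24) + 5777/(-27144) = 28137/11 + 5777/(-27144) = 28137*(1/11) + 5777*(-1/27144) = 28137/11 - 5777/27144 = 763687181/298584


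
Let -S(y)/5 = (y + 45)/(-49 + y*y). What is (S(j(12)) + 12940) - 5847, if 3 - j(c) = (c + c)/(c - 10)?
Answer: 56699/8 ≈ 7087.4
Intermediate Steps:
j(c) = 3 - 2*c/(-10 + c) (j(c) = 3 - (c + c)/(c - 10) = 3 - 2*c/(-10 + c))
S(y) = -5*(45 + y)/(-49 + y²) (S(y) = -5*(y + 45)/(-49 + y*y) = -5*(45 + y)/(-49 + y²))
(S(j(12)) + 12940) - 5847 = (5*(-45 - (-30 + 12)/(-10 + 12))/(-49 + ((-30 + 12)/(-10 + 12))²) + 12940) - 5847 = (5*(-45 - (-18)/2)/(-49 + (-18/2)²) + 12940) - 5847 = (5*(-45 - (-18)/2)/(-49 + ((½)*(-18))²) + 12940) - 5847 = (5*(-45 - 1*(-9))/(-49 + (-9)²) + 12940) - 5847 = (5*(-45 + 9)/(-49 + 81) + 12940) - 5847 = (5*(-36)/32 + 12940) - 5847 = (5*(1/32)*(-36) + 12940) - 5847 = (-45/8 + 12940) - 5847 = 103475/8 - 5847 = 56699/8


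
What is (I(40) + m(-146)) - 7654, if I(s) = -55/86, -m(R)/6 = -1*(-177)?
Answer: -749631/86 ≈ -8716.6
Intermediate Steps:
m(R) = -1062 (m(R) = -(-6)*(-177) = -6*177 = -1062)
I(s) = -55/86 (I(s) = -55*1/86 = -55/86)
(I(40) + m(-146)) - 7654 = (-55/86 - 1062) - 7654 = -91387/86 - 7654 = -749631/86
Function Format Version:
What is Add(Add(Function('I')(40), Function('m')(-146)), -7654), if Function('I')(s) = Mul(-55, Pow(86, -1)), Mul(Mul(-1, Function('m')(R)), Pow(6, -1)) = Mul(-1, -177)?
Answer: Rational(-749631, 86) ≈ -8716.6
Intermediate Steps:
Function('m')(R) = -1062 (Function('m')(R) = Mul(-6, Mul(-1, -177)) = Mul(-6, 177) = -1062)
Function('I')(s) = Rational(-55, 86) (Function('I')(s) = Mul(-55, Rational(1, 86)) = Rational(-55, 86))
Add(Add(Function('I')(40), Function('m')(-146)), -7654) = Add(Add(Rational(-55, 86), -1062), -7654) = Add(Rational(-91387, 86), -7654) = Rational(-749631, 86)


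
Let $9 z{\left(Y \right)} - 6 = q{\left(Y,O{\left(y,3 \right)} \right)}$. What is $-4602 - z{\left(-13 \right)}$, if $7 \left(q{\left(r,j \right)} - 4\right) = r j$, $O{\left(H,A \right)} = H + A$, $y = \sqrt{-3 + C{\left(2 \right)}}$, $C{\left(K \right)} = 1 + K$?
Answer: $- \frac{289957}{63} \approx -4602.5$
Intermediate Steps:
$y = 0$ ($y = \sqrt{-3 + \left(1 + 2\right)} = \sqrt{-3 + 3} = \sqrt{0} = 0$)
$O{\left(H,A \right)} = A + H$
$q{\left(r,j \right)} = 4 + \frac{j r}{7}$ ($q{\left(r,j \right)} = 4 + \frac{r j}{7} = 4 + \frac{j r}{7}$)
$z{\left(Y \right)} = \frac{10}{9} + \frac{Y}{21}$ ($z{\left(Y \right)} = \frac{2}{3} + \frac{4 + \frac{\left(3 + 0\right) Y}{7}}{9} = \frac{2}{3} + \frac{4 + \frac{1}{7} \cdot 3 Y}{9} = \frac{2}{3} + \frac{4 + \frac{3 Y}{7}}{9} = \frac{2}{3} + \left(\frac{4}{9} + \frac{Y}{21}\right) = \frac{10}{9} + \frac{Y}{21}$)
$-4602 - z{\left(-13 \right)} = -4602 - \left(\frac{10}{9} + \frac{1}{21} \left(-13\right)\right) = -4602 - \left(\frac{10}{9} - \frac{13}{21}\right) = -4602 - \frac{31}{63} = - \frac{289957}{63}$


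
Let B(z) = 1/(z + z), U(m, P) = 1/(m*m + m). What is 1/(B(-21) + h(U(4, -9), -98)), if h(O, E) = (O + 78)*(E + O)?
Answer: -8400/64218179 ≈ -0.00013080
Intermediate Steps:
U(m, P) = 1/(m + m²) (U(m, P) = 1/(m² + m) = 1/(m + m²))
B(z) = 1/(2*z)
h(O, E) = (78 + O)*(E + O)
1/(B(-21) + h(U(4, -9), -98)) = 1/((½)/(-21) + ((1/(4*(1 + 4)))² + 78*(-98) + 78*(1/(4*(1 + 4))) - 98/(4*(1 + 4)))) = 1/((½)*(-1/21) + (((¼)/5)² - 7644 + 78*((¼)/5) - 49/(2*5))) = 1/(-1/42 + (((¼)*(⅕))² - 7644 + 78*((¼)*(⅕)) - 49/(2*5))) = 1/(-1/42 + ((1/20)² - 7644 + 78*(1/20) - 98*1/20)) = 1/(-1/42 + (1/400 - 7644 + 39/10 - 49/10)) = 1/(-1/42 - 3057999/400) = 1/(-64218179/8400) = -8400/64218179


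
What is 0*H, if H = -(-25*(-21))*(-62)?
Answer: 0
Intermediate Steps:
H = 32550 (H = -525*(-62) = -1*(-32550) = 32550)
0*H = 0*32550 = 0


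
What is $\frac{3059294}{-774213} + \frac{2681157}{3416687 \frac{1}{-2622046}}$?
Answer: $- \frac{5442818415678145264}{2645243492331} \approx -2.0576 \cdot 10^{6}$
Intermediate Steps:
$\frac{3059294}{-774213} + \frac{2681157}{3416687 \frac{1}{-2622046}} = 3059294 \left(- \frac{1}{774213}\right) + \frac{2681157}{3416687 \left(- \frac{1}{2622046}\right)} = - \frac{3059294}{774213} + \frac{2681157}{- \frac{3416687}{2622046}} = - \frac{3059294}{774213} + 2681157 \left(- \frac{2622046}{3416687}\right) = - \frac{3059294}{774213} - \frac{7030116987222}{3416687} = - \frac{5442818415678145264}{2645243492331}$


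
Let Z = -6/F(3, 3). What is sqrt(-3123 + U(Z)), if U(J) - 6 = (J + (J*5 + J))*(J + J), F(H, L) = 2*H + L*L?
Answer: I*sqrt(77869)/5 ≈ 55.81*I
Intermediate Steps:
F(H, L) = L**2 + 2*H (F(H, L) = 2*H + L**2 = L**2 + 2*H)
Z = -2/5 (Z = -6/(3**2 + 2*3) = -6/(9 + 6) = -6/15 = -6*1/15 = -2/5 ≈ -0.40000)
U(J) = 6 + 14*J**2 (U(J) = 6 + (J + (J*5 + J))*(J + J) = 6 + (J + (5*J + J))*(2*J) = 6 + (J + 6*J)*(2*J) = 6 + (7*J)*(2*J) = 6 + 14*J**2)
sqrt(-3123 + U(Z)) = sqrt(-3123 + (6 + 14*(-2/5)**2)) = sqrt(-3123 + (6 + 14*(4/25))) = sqrt(-3123 + (6 + 56/25)) = sqrt(-3123 + 206/25) = sqrt(-77869/25) = I*sqrt(77869)/5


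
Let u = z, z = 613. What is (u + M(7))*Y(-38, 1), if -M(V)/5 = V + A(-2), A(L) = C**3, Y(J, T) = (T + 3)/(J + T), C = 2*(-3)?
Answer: -6632/37 ≈ -179.24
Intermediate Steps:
C = -6
Y(J, T) = (3 + T)/(J + T)
A(L) = -216 (A(L) = (-6)**3 = -216)
u = 613
M(V) = 1080 - 5*V (M(V) = -5*(V - 216) = -5*(-216 + V) = 1080 - 5*V)
(u + M(7))*Y(-38, 1) = (613 + (1080 - 5*7))*((3 + 1)/(-38 + 1)) = (613 + (1080 - 35))*(4/(-37)) = (613 + 1045)*(-1/37*4) = 1658*(-4/37) = -6632/37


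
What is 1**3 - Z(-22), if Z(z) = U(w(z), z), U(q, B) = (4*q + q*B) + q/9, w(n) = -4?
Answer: -635/9 ≈ -70.556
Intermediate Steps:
U(q, B) = 37*q/9 + B*q (U(q, B) = (4*q + B*q) + q*(1/9) = (4*q + B*q) + q/9 = 37*q/9 + B*q)
Z(z) = -148/9 - 4*z (Z(z) = (1/9)*(-4)*(37 + 9*z) = -148/9 - 4*z)
1**3 - Z(-22) = 1**3 - (-148/9 - 4*(-22)) = 1 - (-148/9 + 88) = 1 - 1*644/9 = 1 - 644/9 = -635/9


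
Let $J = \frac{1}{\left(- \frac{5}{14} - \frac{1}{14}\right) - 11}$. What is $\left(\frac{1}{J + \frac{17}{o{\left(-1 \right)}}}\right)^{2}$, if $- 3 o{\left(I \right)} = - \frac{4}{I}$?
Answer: $\frac{6400}{1054729} \approx 0.0060679$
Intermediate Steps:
$o{\left(I \right)} = \frac{4}{3 I}$ ($o{\left(I \right)} = - \frac{\left(-4\right) \frac{1}{I}}{3} = \frac{4}{3 I}$)
$J = - \frac{7}{80}$ ($J = \frac{1}{\left(\left(-5\right) \frac{1}{14} - \frac{1}{14}\right) - 11} = \frac{1}{\left(- \frac{5}{14} - \frac{1}{14}\right) - 11} = \frac{1}{- \frac{3}{7} - 11} = \frac{1}{- \frac{80}{7}} = - \frac{7}{80} \approx -0.0875$)
$\left(\frac{1}{J + \frac{17}{o{\left(-1 \right)}}}\right)^{2} = \left(\frac{1}{- \frac{7}{80} + \frac{17}{\frac{4}{3} \frac{1}{-1}}}\right)^{2} = \left(\frac{1}{- \frac{7}{80} + \frac{17}{\frac{4}{3} \left(-1\right)}}\right)^{2} = \left(\frac{1}{- \frac{7}{80} + \frac{17}{- \frac{4}{3}}}\right)^{2} = \left(\frac{1}{- \frac{7}{80} + 17 \left(- \frac{3}{4}\right)}\right)^{2} = \left(\frac{1}{- \frac{7}{80} - \frac{51}{4}}\right)^{2} = \left(\frac{1}{- \frac{1027}{80}}\right)^{2} = \left(- \frac{80}{1027}\right)^{2} = \frac{6400}{1054729}$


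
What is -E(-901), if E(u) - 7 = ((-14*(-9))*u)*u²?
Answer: 92160520319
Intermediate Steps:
E(u) = 7 + 126*u³ (E(u) = 7 + ((-14*(-9))*u)*u² = 7 + (126*u)*u² = 7 + 126*u³)
-E(-901) = -(7 + 126*(-901)³) = -(7 + 126*(-731432701)) = -(7 - 92160520326) = -1*(-92160520319) = 92160520319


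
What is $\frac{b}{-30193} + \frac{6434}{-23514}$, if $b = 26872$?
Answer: $- \frac{413064985}{354979101} \approx -1.1636$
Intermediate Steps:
$\frac{b}{-30193} + \frac{6434}{-23514} = \frac{26872}{-30193} + \frac{6434}{-23514} = 26872 \left(- \frac{1}{30193}\right) + 6434 \left(- \frac{1}{23514}\right) = - \frac{26872}{30193} - \frac{3217}{11757} = - \frac{413064985}{354979101}$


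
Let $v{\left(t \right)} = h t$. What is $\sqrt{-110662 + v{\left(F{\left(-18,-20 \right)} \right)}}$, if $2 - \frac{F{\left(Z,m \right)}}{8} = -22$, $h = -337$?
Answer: $i \sqrt{175366} \approx 418.77 i$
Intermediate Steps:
$F{\left(Z,m \right)} = 192$ ($F{\left(Z,m \right)} = 16 - -176 = 16 + 176 = 192$)
$v{\left(t \right)} = - 337 t$
$\sqrt{-110662 + v{\left(F{\left(-18,-20 \right)} \right)}} = \sqrt{-110662 - 64704} = \sqrt{-175366} = i \sqrt{175366}$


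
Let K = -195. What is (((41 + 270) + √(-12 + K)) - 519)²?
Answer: 43057 - 1248*I*√23 ≈ 43057.0 - 5985.2*I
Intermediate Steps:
(((41 + 270) + √(-12 + K)) - 519)² = (((41 + 270) + √(-12 - 195)) - 519)² = ((311 + √(-207)) - 519)² = ((311 + 3*I*√23) - 519)² = (-208 + 3*I*√23)²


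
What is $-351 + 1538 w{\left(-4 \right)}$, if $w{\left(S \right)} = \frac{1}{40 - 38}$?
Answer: $418$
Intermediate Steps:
$w{\left(S \right)} = \frac{1}{2}$
$-351 + 1538 w{\left(-4 \right)} = -351 + 1538 \cdot \frac{1}{2} = -351 + 769 = 418$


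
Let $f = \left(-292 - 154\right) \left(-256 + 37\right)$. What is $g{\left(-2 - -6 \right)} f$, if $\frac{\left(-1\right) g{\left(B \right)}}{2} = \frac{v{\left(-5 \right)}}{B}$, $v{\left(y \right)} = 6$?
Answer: $-293022$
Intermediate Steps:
$f = 97674$ ($f = \left(-446\right) \left(-219\right) = 97674$)
$g{\left(B \right)} = - \frac{12}{B}$ ($g{\left(B \right)} = - 2 \frac{6}{B} = - \frac{12}{B}$)
$g{\left(-2 - -6 \right)} f = - \frac{12}{-2 - -6} \cdot 97674 = - \frac{12}{-2 + 6} \cdot 97674 = - \frac{12}{4} \cdot 97674 = \left(-12\right) \frac{1}{4} \cdot 97674 = \left(-3\right) 97674 = -293022$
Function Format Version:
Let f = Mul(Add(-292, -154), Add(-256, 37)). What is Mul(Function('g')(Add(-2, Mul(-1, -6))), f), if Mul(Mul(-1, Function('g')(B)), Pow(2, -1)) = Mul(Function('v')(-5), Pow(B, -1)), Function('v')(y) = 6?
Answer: -293022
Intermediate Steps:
f = 97674 (f = Mul(-446, -219) = 97674)
Function('g')(B) = Mul(-12, Pow(B, -1)) (Function('g')(B) = Mul(-2, Mul(6, Pow(B, -1))) = Mul(-12, Pow(B, -1)))
Mul(Function('g')(Add(-2, Mul(-1, -6))), f) = Mul(Mul(-12, Pow(Add(-2, Mul(-1, -6)), -1)), 97674) = Mul(Mul(-12, Pow(Add(-2, 6), -1)), 97674) = Mul(Mul(-12, Pow(4, -1)), 97674) = Mul(Mul(-12, Rational(1, 4)), 97674) = Mul(-3, 97674) = -293022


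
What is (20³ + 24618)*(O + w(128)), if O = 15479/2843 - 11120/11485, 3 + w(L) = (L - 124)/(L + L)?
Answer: 10169880157407/208971872 ≈ 48666.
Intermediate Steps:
w(L) = -3 + (-124 + L)/(2*L) (w(L) = -3 + (L - 124)/(L + L) = -3 + (-124 + L)/((2*L)) = -3 + (-124 + L)*(1/(2*L)) = -3 + (-124 + L)/(2*L))
O = 29232431/6530371 (O = 15479*(1/2843) - 11120*1/11485 = 15479/2843 - 2224/2297 = 29232431/6530371 ≈ 4.4764)
(20³ + 24618)*(O + w(128)) = (20³ + 24618)*(29232431/6530371 + (-5/2 - 62/128)) = (8000 + 24618)*(29232431/6530371 + (-5/2 - 62*1/128)) = 32618*(29232431/6530371 + (-5/2 - 31/64)) = 32618*(29232431/6530371 - 191/64) = 32618*(623574723/417943744) = 10169880157407/208971872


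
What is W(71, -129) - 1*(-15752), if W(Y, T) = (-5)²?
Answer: 15777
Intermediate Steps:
W(Y, T) = 25
W(71, -129) - 1*(-15752) = 25 - 1*(-15752) = 25 + 15752 = 15777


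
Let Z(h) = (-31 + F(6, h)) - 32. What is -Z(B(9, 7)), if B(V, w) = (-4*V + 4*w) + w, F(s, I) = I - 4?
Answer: 68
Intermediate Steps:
F(s, I) = -4 + I
B(V, w) = -4*V + 5*w
Z(h) = -67 + h (Z(h) = (-31 + (-4 + h)) - 32 = (-35 + h) - 32 = -67 + h)
-Z(B(9, 7)) = -(-67 + (-4*9 + 5*7)) = -(-67 + (-36 + 35)) = -(-67 - 1) = -1*(-68) = 68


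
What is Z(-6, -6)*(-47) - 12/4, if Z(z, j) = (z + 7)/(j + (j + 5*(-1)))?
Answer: -4/17 ≈ -0.23529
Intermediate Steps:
Z(z, j) = (7 + z)/(-5 + 2*j) (Z(z, j) = (7 + z)/(j + (j - 5)) = (7 + z)/(j + (-5 + j)) = (7 + z)/(-5 + 2*j))
Z(-6, -6)*(-47) - 12/4 = ((7 - 6)/(-5 + 2*(-6)))*(-47) - 12/4 = (1/(-5 - 12))*(-47) - 12*¼ = (1/(-17))*(-47) - 3 = -1/17*1*(-47) - 3 = -1/17*(-47) - 3 = 47/17 - 3 = -4/17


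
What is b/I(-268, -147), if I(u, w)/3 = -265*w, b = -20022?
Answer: -6674/38955 ≈ -0.17133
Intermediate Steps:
I(u, w) = -795*w (I(u, w) = 3*(-265*w) = -795*w)
b/I(-268, -147) = -20022/((-795*(-147))) = -20022/116865 = -20022*1/116865 = -6674/38955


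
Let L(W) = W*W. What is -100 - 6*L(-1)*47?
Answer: -382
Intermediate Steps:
L(W) = W²
-100 - 6*L(-1)*47 = -100 - 6*(-1)²*47 = -100 - 6*1*47 = -100 - 6*47 = -100 - 282 = -382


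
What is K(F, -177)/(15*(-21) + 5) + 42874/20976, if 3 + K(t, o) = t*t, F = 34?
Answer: -2723597/1625640 ≈ -1.6754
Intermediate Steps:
K(t, o) = -3 + t² (K(t, o) = -3 + t*t = -3 + t²)
K(F, -177)/(15*(-21) + 5) + 42874/20976 = (-3 + 34²)/(15*(-21) + 5) + 42874/20976 = (-3 + 1156)/(-315 + 5) + 42874*(1/20976) = 1153/(-310) + 21437/10488 = 1153*(-1/310) + 21437/10488 = -1153/310 + 21437/10488 = -2723597/1625640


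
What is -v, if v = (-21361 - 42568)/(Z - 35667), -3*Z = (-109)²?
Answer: -191787/118882 ≈ -1.6133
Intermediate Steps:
Z = -11881/3 (Z = -⅓*(-109)² = -⅓*11881 = -11881/3 ≈ -3960.3)
v = 191787/118882 (v = (-21361 - 42568)/(-11881/3 - 35667) = -63929/(-118882/3) = -63929*(-3/118882) = 191787/118882 ≈ 1.6133)
-v = -1*191787/118882 = -191787/118882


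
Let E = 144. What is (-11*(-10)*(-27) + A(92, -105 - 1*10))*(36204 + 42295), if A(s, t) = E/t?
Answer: -1166201622/5 ≈ -2.3324e+8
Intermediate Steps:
A(s, t) = 144/t
(-11*(-10)*(-27) + A(92, -105 - 1*10))*(36204 + 42295) = (-11*(-10)*(-27) + 144/(-105 - 1*10))*(36204 + 42295) = (110*(-27) + 144/(-105 - 10))*78499 = (-2970 + 144/(-115))*78499 = (-2970 + 144*(-1/115))*78499 = (-2970 - 144/115)*78499 = -341694/115*78499 = -1166201622/5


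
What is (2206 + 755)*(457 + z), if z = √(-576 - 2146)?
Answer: 1353177 + 2961*I*√2722 ≈ 1.3532e+6 + 1.5448e+5*I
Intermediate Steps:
z = I*√2722 (z = √(-2722) = I*√2722 ≈ 52.173*I)
(2206 + 755)*(457 + z) = (2206 + 755)*(457 + I*√2722) = 2961*(457 + I*√2722) = 1353177 + 2961*I*√2722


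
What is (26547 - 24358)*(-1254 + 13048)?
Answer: 25817066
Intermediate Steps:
(26547 - 24358)*(-1254 + 13048) = 2189*11794 = 25817066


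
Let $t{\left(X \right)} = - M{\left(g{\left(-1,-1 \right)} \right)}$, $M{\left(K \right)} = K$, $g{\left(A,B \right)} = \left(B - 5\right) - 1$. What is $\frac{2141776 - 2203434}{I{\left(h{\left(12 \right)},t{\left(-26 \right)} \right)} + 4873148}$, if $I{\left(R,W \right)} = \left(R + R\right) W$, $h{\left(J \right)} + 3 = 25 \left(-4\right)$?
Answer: $- \frac{30829}{2435853} \approx -0.012656$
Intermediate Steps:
$g{\left(A,B \right)} = -6 + B$ ($g{\left(A,B \right)} = \left(B - 5\right) - 1 = \left(-5 + B\right) - 1 = -6 + B$)
$h{\left(J \right)} = -103$ ($h{\left(J \right)} = -3 + 25 \left(-4\right) = -3 - 100 = -103$)
$t{\left(X \right)} = 7$ ($t{\left(X \right)} = - (-6 - 1) = \left(-1\right) \left(-7\right) = 7$)
$I{\left(R,W \right)} = 2 R W$
$\frac{2141776 - 2203434}{I{\left(h{\left(12 \right)},t{\left(-26 \right)} \right)} + 4873148} = \frac{2141776 - 2203434}{2 \left(-103\right) 7 + 4873148} = - \frac{61658}{-1442 + 4873148} = - \frac{61658}{4871706} = \left(-61658\right) \frac{1}{4871706} = - \frac{30829}{2435853}$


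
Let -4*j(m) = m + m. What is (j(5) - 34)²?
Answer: 5329/4 ≈ 1332.3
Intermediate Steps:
j(m) = -m/2 (j(m) = -(m + m)/4 = -m/2)
(j(5) - 34)² = (-½*5 - 34)² = (-5/2 - 34)² = (-73/2)² = 5329/4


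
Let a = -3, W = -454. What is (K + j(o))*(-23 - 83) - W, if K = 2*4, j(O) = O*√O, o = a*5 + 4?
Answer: -394 + 1166*I*√11 ≈ -394.0 + 3867.2*I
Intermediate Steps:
o = -11 (o = -3*5 + 4 = -15 + 4 = -11)
j(O) = O^(3/2)
K = 8
(K + j(o))*(-23 - 83) - W = (8 + (-11)^(3/2))*(-23 - 83) - 1*(-454) = (8 - 11*I*√11)*(-106) + 454 = (-848 + 1166*I*√11) + 454 = -394 + 1166*I*√11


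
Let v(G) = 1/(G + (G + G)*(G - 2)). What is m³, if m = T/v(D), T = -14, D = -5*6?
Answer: -18525482136000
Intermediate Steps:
D = -30
v(G) = 1/(G + 2*G*(-2 + G)) (v(G) = 1/(G + (2*G)*(-2 + G)) = 1/(G + 2*G*(-2 + G)))
m = -26460 (m = -14/(1/((-30)*(-3 + 2*(-30)))) = -14/((-1/(30*(-3 - 60)))) = -14/((-1/30/(-63))) = -14/((-1/30*(-1/63))) = -14/1/1890 = -14*1890 = -26460)
m³ = (-26460)³ = -18525482136000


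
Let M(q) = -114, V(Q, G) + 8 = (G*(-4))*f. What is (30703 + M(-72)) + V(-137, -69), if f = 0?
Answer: 30581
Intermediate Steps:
V(Q, G) = -8 (V(Q, G) = -8 + (G*(-4))*0 = -8 - 4*G*0 = -8 + 0 = -8)
(30703 + M(-72)) + V(-137, -69) = (30703 - 114) - 8 = 30589 - 8 = 30581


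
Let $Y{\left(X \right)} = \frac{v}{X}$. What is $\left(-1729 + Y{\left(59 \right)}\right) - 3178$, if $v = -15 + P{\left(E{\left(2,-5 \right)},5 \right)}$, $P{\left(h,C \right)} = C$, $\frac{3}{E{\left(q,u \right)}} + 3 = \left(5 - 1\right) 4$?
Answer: $- \frac{289523}{59} \approx -4907.2$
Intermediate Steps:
$E{\left(q,u \right)} = \frac{3}{13}$ ($E{\left(q,u \right)} = \frac{3}{-3 + \left(5 - 1\right) 4} = \frac{3}{-3 + 4 \cdot 4} = \frac{3}{-3 + 16} = \frac{3}{13}$)
$v = -10$ ($v = -15 + 5 = -10$)
$Y{\left(X \right)} = - \frac{10}{X}$
$\left(-1729 + Y{\left(59 \right)}\right) - 3178 = \left(-1729 - \frac{10}{59}\right) - 3178 = - \frac{102021}{59} - 3178 = - \frac{289523}{59}$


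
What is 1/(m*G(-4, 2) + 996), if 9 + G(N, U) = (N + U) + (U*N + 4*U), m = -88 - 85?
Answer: 1/2899 ≈ 0.00034495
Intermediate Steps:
m = -173
G(N, U) = -9 + N + 5*U + N*U (G(N, U) = -9 + ((N + U) + (U*N + 4*U)) = -9 + ((N + U) + (N*U + 4*U)) = -9 + ((N + U) + (4*U + N*U)) = -9 + (N + 5*U + N*U) = -9 + N + 5*U + N*U)
1/(m*G(-4, 2) + 996) = 1/(-173*(-9 - 4 + 5*2 - 4*2) + 996) = 1/(-173*(-9 - 4 + 10 - 8) + 996) = 1/(-173*(-11) + 996) = 1/(1903 + 996) = 1/2899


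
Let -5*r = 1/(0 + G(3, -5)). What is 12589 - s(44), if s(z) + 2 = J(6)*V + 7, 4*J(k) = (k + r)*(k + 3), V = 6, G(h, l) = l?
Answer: 625123/50 ≈ 12502.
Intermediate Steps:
r = 1/25 (r = -1/(5*(0 - 5)) = -⅕/(-5) = -⅕*(-⅕) = 1/25 ≈ 0.040000)
J(k) = (3 + k)*(1/25 + k)/4 (J(k) = ((k + 1/25)*(k + 3))/4 = ((1/25 + k)*(3 + k))/4 = ((3 + k)*(1/25 + k))/4 = (3 + k)*(1/25 + k)/4)
s(z) = 4327/50 (s(z) = -2 + ((3/100 + (¼)*6² + (19/25)*6)*6 + 7) = -2 + ((3/100 + (¼)*36 + 114/25)*6 + 7) = -2 + ((3/100 + 9 + 114/25)*6 + 7) = -2 + ((1359/100)*6 + 7) = -2 + (4077/50 + 7) = -2 + 4427/50 = 4327/50)
12589 - s(44) = 12589 - 1*4327/50 = 12589 - 4327/50 = 625123/50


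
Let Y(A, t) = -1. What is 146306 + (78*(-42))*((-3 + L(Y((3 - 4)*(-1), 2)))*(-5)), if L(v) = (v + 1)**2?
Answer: 97166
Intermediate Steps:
L(v) = (1 + v)**2
146306 + (78*(-42))*((-3 + L(Y((3 - 4)*(-1), 2)))*(-5)) = 146306 + (78*(-42))*((-3 + (1 - 1)**2)*(-5)) = 146306 - 3276*(-3 + 0**2)*(-5) = 146306 - 3276*(-3 + 0)*(-5) = 146306 - (-9828)*(-5) = 146306 - 3276*15 = 146306 - 49140 = 97166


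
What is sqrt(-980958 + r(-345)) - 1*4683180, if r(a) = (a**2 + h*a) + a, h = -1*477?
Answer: -4683180 + I*sqrt(697713) ≈ -4.6832e+6 + 835.29*I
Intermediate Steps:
h = -477
r(a) = a**2 - 476*a (r(a) = (a**2 - 477*a) + a = a**2 - 476*a)
sqrt(-980958 + r(-345)) - 1*4683180 = sqrt(-980958 - 345*(-476 - 345)) - 1*4683180 = sqrt(-980958 - 345*(-821)) - 4683180 = sqrt(-980958 + 283245) - 4683180 = sqrt(-697713) - 4683180 = I*sqrt(697713) - 4683180 = -4683180 + I*sqrt(697713)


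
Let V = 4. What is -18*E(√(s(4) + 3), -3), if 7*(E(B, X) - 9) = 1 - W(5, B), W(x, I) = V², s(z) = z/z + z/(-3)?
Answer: -864/7 ≈ -123.43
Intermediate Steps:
s(z) = 1 - z/3 (s(z) = 1 + z*(-⅓) = 1 - z/3)
W(x, I) = 16 (W(x, I) = 4² = 16)
E(B, X) = 48/7 (E(B, X) = 9 + (1 - 1*16)/7 = 9 + (1 - 16)/7 = 9 + (⅐)*(-15) = 9 - 15/7 = 48/7)
-18*E(√(s(4) + 3), -3) = -18*48/7 = -864/7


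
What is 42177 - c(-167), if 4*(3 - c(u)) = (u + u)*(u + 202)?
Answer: 78503/2 ≈ 39252.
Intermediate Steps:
c(u) = 3 - u*(202 + u)/2 (c(u) = 3 - (u + u)*(u + 202)/4 = 3 - 2*u*(202 + u)/4 = 3 - u*(202 + u)/2)
42177 - c(-167) = 42177 - (3 - 101*(-167) - ½*(-167)²) = 42177 - (3 + 16867 - ½*27889) = 42177 - (3 + 16867 - 27889/2) = 42177 - 1*5851/2 = 42177 - 5851/2 = 78503/2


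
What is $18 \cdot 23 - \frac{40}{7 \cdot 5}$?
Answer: $\frac{2890}{7} \approx 412.86$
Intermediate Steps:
$18 \cdot 23 - \frac{40}{7 \cdot 5} = 414 - \frac{40}{35} = 414 - \frac{8}{7} = \frac{2890}{7}$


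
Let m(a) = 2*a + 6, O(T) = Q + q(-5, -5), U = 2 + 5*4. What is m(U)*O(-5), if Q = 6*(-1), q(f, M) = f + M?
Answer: -800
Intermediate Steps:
q(f, M) = M + f
U = 22 (U = 2 + 20 = 22)
Q = -6
O(T) = -16 (O(T) = -6 + (-5 - 5) = -6 - 10 = -16)
m(a) = 6 + 2*a
m(U)*O(-5) = (6 + 2*22)*(-16) = (6 + 44)*(-16) = 50*(-16) = -800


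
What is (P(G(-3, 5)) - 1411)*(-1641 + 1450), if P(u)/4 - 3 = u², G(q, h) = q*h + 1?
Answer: 117465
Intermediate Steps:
G(q, h) = 1 + h*q (G(q, h) = h*q + 1 = 1 + h*q)
P(u) = 12 + 4*u²
(P(G(-3, 5)) - 1411)*(-1641 + 1450) = ((12 + 4*(1 + 5*(-3))²) - 1411)*(-1641 + 1450) = ((12 + 4*(1 - 15)²) - 1411)*(-191) = ((12 + 4*(-14)²) - 1411)*(-191) = ((12 + 4*196) - 1411)*(-191) = ((12 + 784) - 1411)*(-191) = (796 - 1411)*(-191) = -615*(-191) = 117465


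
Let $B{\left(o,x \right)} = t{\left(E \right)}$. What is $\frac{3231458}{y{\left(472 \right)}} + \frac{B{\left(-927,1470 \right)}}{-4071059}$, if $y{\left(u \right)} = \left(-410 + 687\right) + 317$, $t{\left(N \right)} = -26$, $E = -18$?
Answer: $\frac{6577728094733}{1209104523} \approx 5440.2$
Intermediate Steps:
$B{\left(o,x \right)} = -26$
$y{\left(u \right)} = 594$ ($y{\left(u \right)} = 277 + 317 = 594$)
$\frac{3231458}{y{\left(472 \right)}} + \frac{B{\left(-927,1470 \right)}}{-4071059} = \frac{3231458}{594} - \frac{26}{-4071059} = 3231458 \cdot \frac{1}{594} - - \frac{26}{4071059} = \frac{1615729}{297} + \frac{26}{4071059} = \frac{6577728094733}{1209104523}$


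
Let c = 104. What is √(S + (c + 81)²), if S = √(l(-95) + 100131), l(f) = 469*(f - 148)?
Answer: √(34225 + 2*I*√3459) ≈ 185.0 + 0.3179*I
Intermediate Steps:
l(f) = -69412 + 469*f (l(f) = 469*(-148 + f) = -69412 + 469*f)
S = 2*I*√3459 (S = √((-69412 + 469*(-95)) + 100131) = √((-69412 - 44555) + 100131) = √(-113967 + 100131) = √(-13836) = 2*I*√3459 ≈ 117.63*I)
√(S + (c + 81)²) = √(2*I*√3459 + (104 + 81)²) = √(2*I*√3459 + 185²) = √(2*I*√3459 + 34225) = √(34225 + 2*I*√3459)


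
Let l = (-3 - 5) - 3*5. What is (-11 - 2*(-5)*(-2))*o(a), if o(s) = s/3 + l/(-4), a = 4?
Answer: -2635/12 ≈ -219.58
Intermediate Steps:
l = -23 (l = -8 - 15 = -23)
o(s) = 23/4 + s/3 (o(s) = s/3 - 23/(-4) = s*(1/3) - 23*(-1/4) = s/3 + 23/4 = 23/4 + s/3)
(-11 - 2*(-5)*(-2))*o(a) = (-11 - 2*(-5)*(-2))*(23/4 + (1/3)*4) = (-11 + 10*(-2))*(23/4 + 4/3) = (-11 - 20)*(85/12) = -31*85/12 = -2635/12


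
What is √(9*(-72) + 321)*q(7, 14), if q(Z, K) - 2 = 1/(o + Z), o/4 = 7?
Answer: 71*I*√327/35 ≈ 36.683*I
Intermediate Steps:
o = 28 (o = 4*7 = 28)
q(Z, K) = 2 + 1/(28 + Z)
√(9*(-72) + 321)*q(7, 14) = √(9*(-72) + 321)*((57 + 2*7)/(28 + 7)) = √(-648 + 321)*((57 + 14)/35) = √(-327)*((1/35)*71) = (I*√327)*(71/35) = 71*I*√327/35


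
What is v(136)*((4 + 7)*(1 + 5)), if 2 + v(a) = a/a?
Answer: -66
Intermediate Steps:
v(a) = -1 (v(a) = -2 + a/a = -2 + 1 = -1)
v(136)*((4 + 7)*(1 + 5)) = -(4 + 7)*(1 + 5) = -11*6 = -1*66 = -66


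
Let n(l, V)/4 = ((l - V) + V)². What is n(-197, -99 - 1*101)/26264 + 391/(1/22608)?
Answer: 58041692857/6566 ≈ 8.8397e+6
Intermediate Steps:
n(l, V) = 4*l² (n(l, V) = 4*((l - V) + V)² = 4*l²)
n(-197, -99 - 1*101)/26264 + 391/(1/22608) = (4*(-197)²)/26264 + 391/(1/22608) = (4*38809)*(1/26264) + 391/(1/22608) = 155236*(1/26264) + 391*22608 = 38809/6566 + 8839728 = 58041692857/6566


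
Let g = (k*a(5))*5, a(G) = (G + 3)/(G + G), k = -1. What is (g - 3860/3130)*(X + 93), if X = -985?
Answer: 1461096/313 ≈ 4668.0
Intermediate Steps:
a(G) = (3 + G)/(2*G) (a(G) = (3 + G)/((2*G)) = (3 + G)*(1/(2*G)) = (3 + G)/(2*G))
g = -4 (g = -(3 + 5)/(2*5)*5 = -8/(2*5)*5 = -1*4/5*5 = -4/5*5 = -4)
(g - 3860/3130)*(X + 93) = (-4 - 3860/3130)*(-985 + 93) = (-4 - 3860*1/3130)*(-892) = (-4 - 386/313)*(-892) = -1638/313*(-892) = 1461096/313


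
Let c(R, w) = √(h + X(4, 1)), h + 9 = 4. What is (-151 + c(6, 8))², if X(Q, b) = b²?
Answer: 22797 - 604*I ≈ 22797.0 - 604.0*I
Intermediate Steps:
h = -5 (h = -9 + 4 = -5)
c(R, w) = 2*I (c(R, w) = √(-5 + 1²) = √(-5 + 1) = √(-4) = 2*I)
(-151 + c(6, 8))² = (-151 + 2*I)²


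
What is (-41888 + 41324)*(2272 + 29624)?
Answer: -17989344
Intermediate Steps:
(-41888 + 41324)*(2272 + 29624) = -564*31896 = -17989344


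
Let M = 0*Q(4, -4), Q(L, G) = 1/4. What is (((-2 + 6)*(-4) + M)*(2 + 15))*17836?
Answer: -4851392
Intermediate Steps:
Q(L, G) = ¼
M = 0 (M = 0*(¼) = 0)
(((-2 + 6)*(-4) + M)*(2 + 15))*17836 = (((-2 + 6)*(-4) + 0)*(2 + 15))*17836 = ((4*(-4) + 0)*17)*17836 = ((-16 + 0)*17)*17836 = -16*17*17836 = -272*17836 = -4851392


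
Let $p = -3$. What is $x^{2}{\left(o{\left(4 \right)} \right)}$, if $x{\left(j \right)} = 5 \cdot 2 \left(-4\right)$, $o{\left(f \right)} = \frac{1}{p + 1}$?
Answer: $1600$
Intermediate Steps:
$o{\left(f \right)} = - \frac{1}{2}$ ($o{\left(f \right)} = \frac{1}{-3 + 1} = \frac{1}{-2} = - \frac{1}{2}$)
$x{\left(j \right)} = -40$ ($x{\left(j \right)} = 10 \left(-4\right) = -40$)
$x^{2}{\left(o{\left(4 \right)} \right)} = \left(-40\right)^{2} = 1600$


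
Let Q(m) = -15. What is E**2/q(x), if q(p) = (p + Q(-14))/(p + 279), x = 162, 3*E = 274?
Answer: 75076/3 ≈ 25025.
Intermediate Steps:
E = 274/3 (E = (1/3)*274 = 274/3 ≈ 91.333)
q(p) = (-15 + p)/(279 + p) (q(p) = (p - 15)/(p + 279) = (-15 + p)/(279 + p))
E**2/q(x) = (274/3)**2/(((-15 + 162)/(279 + 162))) = 75076/(9*((147/441))) = 75076/(9*(((1/441)*147))) = 75076/(9*(1/3)) = (75076/9)*3 = 75076/3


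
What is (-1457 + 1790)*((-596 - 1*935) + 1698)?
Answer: 55611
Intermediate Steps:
(-1457 + 1790)*((-596 - 1*935) + 1698) = 333*((-596 - 935) + 1698) = 333*(-1531 + 1698) = 333*167 = 55611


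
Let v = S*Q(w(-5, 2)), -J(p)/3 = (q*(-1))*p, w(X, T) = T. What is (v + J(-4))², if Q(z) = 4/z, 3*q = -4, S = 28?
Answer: 5184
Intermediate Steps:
q = -4/3 (q = (⅓)*(-4) = -4/3 ≈ -1.3333)
J(p) = -4*p (J(p) = -3*(-4/3*(-1))*p = -4*p)
v = 56 (v = 28*(4/2) = 28*(4*(½)) = 28*2 = 56)
(v + J(-4))² = (56 - 4*(-4))² = (56 + 16)² = 72² = 5184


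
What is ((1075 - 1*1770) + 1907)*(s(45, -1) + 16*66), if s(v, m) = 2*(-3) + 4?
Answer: 1277448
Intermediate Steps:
s(v, m) = -2 (s(v, m) = -6 + 4 = -2)
((1075 - 1*1770) + 1907)*(s(45, -1) + 16*66) = ((1075 - 1*1770) + 1907)*(-2 + 16*66) = ((1075 - 1770) + 1907)*(-2 + 1056) = (-695 + 1907)*1054 = 1212*1054 = 1277448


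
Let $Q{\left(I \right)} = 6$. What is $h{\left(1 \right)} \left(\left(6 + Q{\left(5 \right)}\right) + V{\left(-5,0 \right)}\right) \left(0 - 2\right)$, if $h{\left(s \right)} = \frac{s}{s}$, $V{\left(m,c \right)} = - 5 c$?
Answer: $-24$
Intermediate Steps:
$h{\left(s \right)} = 1$
$h{\left(1 \right)} \left(\left(6 + Q{\left(5 \right)}\right) + V{\left(-5,0 \right)}\right) \left(0 - 2\right) = 1 \left(\left(6 + 6\right) - 0\right) \left(0 - 2\right) = 1 \left(12 + 0\right) \left(0 - 2\right) = 1 \cdot 12 \left(-2\right) = 12 \left(-2\right) = -24$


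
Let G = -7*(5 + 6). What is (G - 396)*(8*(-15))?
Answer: 56760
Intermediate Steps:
G = -77 (G = -7*11 = -77)
(G - 396)*(8*(-15)) = (-77 - 396)*(8*(-15)) = -473*(-120) = 56760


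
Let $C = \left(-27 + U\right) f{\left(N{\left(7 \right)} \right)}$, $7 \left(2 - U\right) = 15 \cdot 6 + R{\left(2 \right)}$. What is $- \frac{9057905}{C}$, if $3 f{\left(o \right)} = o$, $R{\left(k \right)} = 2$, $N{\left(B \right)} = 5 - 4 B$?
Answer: $- \frac{63405335}{2047} \approx -30975.0$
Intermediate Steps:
$f{\left(o \right)} = \frac{o}{3}$
$U = - \frac{78}{7}$ ($U = 2 - \frac{15 \cdot 6 + 2}{7} = 2 - \frac{90 + 2}{7} = 2 - \frac{92}{7} = - \frac{78}{7} \approx -11.143$)
$C = \frac{2047}{7}$ ($C = \left(-27 - \frac{78}{7}\right) \frac{5 - 28}{3} = - \frac{267 \frac{5 - 28}{3}}{7} = - \frac{267 \cdot \frac{1}{3} \left(-23\right)}{7} = \left(- \frac{267}{7}\right) \left(- \frac{23}{3}\right) = \frac{2047}{7} \approx 292.43$)
$- \frac{9057905}{C} = - \frac{9057905}{\frac{2047}{7}} = \left(-9057905\right) \frac{7}{2047} = - \frac{63405335}{2047}$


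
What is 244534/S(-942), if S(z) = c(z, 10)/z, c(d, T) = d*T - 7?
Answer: 230351028/9427 ≈ 24435.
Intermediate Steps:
c(d, T) = -7 + T*d (c(d, T) = T*d - 7 = -7 + T*d)
S(z) = (-7 + 10*z)/z
244534/S(-942) = 244534/(10 - 7/(-942)) = 244534/(10 - 7*(-1/942)) = 244534/(10 + 7/942) = 244534/(9427/942) = 244534*(942/9427) = 230351028/9427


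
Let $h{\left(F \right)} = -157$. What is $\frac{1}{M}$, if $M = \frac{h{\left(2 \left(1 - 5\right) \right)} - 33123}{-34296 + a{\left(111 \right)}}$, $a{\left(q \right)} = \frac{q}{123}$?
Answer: $\frac{1406099}{1364480} \approx 1.0305$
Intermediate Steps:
$a{\left(q \right)} = \frac{q}{123}$ ($a{\left(q \right)} = q \frac{1}{123} = \frac{q}{123}$)
$M = \frac{1364480}{1406099}$ ($M = \frac{-157 - 33123}{-34296 + \frac{1}{123} \cdot 111} = - \frac{33280}{-34296 + \frac{37}{41}} = - \frac{33280}{- \frac{1406099}{41}} = \left(-33280\right) \left(- \frac{41}{1406099}\right) = \frac{1364480}{1406099} \approx 0.9704$)
$\frac{1}{M} = \frac{1}{\frac{1364480}{1406099}} = \frac{1406099}{1364480}$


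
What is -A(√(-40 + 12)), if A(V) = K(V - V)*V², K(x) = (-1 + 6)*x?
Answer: 0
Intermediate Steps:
K(x) = 5*x
A(V) = 0 (A(V) = (5*(V - V))*V² = (5*0)*V² = 0*V² = 0)
-A(√(-40 + 12)) = -1*0 = 0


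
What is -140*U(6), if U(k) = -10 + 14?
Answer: -560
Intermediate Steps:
U(k) = 4
-140*U(6) = -140*4 = -560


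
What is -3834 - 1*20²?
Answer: -4234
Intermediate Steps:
-3834 - 1*20² = -3834 - 1*400 = -3834 - 400 = -4234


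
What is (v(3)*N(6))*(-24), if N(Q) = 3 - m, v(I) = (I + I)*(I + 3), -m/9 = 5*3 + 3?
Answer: -142560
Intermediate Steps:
m = -162 (m = -9*(5*3 + 3) = -9*(15 + 3) = -9*18 = -162)
v(I) = 2*I*(3 + I) (v(I) = (2*I)*(3 + I) = 2*I*(3 + I))
N(Q) = 165 (N(Q) = 3 - 1*(-162) = 3 + 162 = 165)
(v(3)*N(6))*(-24) = ((2*3*(3 + 3))*165)*(-24) = ((2*3*6)*165)*(-24) = (36*165)*(-24) = 5940*(-24) = -142560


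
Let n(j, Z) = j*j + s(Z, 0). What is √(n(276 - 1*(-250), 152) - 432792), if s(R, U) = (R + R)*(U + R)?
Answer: 6*I*√3053 ≈ 331.52*I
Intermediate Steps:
s(R, U) = 2*R*(R + U) (s(R, U) = (2*R)*(R + U) = 2*R*(R + U))
n(j, Z) = j² + 2*Z² (n(j, Z) = j*j + 2*Z*(Z + 0) = j² + 2*Z*Z = j² + 2*Z²)
√(n(276 - 1*(-250), 152) - 432792) = √(((276 - 1*(-250))² + 2*152²) - 432792) = √(((276 + 250)² + 2*23104) - 432792) = √((526² + 46208) - 432792) = √((276676 + 46208) - 432792) = √(322884 - 432792) = √(-109908) = 6*I*√3053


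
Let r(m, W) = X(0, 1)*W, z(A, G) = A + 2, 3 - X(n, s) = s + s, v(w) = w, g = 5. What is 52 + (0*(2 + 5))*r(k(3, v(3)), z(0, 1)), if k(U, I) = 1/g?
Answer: 52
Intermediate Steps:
X(n, s) = 3 - 2*s (X(n, s) = 3 - (s + s) = 3 - 2*s)
z(A, G) = 2 + A
k(U, I) = ⅕ (k(U, I) = 1/5 = ⅕)
r(m, W) = W (r(m, W) = (3 - 2*1)*W = (3 - 2)*W = 1*W = W)
52 + (0*(2 + 5))*r(k(3, v(3)), z(0, 1)) = 52 + (0*(2 + 5))*(2 + 0) = 52 + (0*7)*2 = 52 + 0*2 = 52 + 0 = 52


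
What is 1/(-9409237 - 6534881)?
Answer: -1/15944118 ≈ -6.2719e-8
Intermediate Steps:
1/(-9409237 - 6534881) = 1/(-15944118) = -1/15944118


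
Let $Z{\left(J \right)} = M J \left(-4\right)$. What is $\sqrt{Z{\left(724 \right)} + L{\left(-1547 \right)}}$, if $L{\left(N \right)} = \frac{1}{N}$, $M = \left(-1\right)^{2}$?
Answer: $\frac{i \sqrt{6930734811}}{1547} \approx 53.815 i$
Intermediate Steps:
$M = 1$
$Z{\left(J \right)} = - 4 J$ ($Z{\left(J \right)} = 1 J \left(-4\right) = J \left(-4\right) = - 4 J$)
$\sqrt{Z{\left(724 \right)} + L{\left(-1547 \right)}} = \sqrt{\left(-4\right) 724 + \frac{1}{-1547}} = \sqrt{-2896 - \frac{1}{1547}} = \sqrt{- \frac{4480113}{1547}} = \frac{i \sqrt{6930734811}}{1547}$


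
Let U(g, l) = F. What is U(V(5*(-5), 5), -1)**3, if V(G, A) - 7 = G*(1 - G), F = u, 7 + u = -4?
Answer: -1331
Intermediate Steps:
u = -11 (u = -7 - 4 = -11)
F = -11
V(G, A) = 7 + G*(1 - G)
U(g, l) = -11
U(V(5*(-5), 5), -1)**3 = (-11)**3 = -1331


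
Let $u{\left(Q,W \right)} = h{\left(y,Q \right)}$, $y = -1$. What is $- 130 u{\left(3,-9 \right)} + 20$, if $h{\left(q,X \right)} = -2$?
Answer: $280$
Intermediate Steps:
$u{\left(Q,W \right)} = -2$
$- 130 u{\left(3,-9 \right)} + 20 = \left(-130\right) \left(-2\right) + 20 = 260 + 20 = 280$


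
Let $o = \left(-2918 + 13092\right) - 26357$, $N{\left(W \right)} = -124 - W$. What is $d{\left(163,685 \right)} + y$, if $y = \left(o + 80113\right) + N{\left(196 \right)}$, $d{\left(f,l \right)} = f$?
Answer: $63773$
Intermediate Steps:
$o = -16183$ ($o = 10174 - 26357 = -16183$)
$y = 63610$ ($y = \left(-16183 + 80113\right) - 320 = 63930 - 320 = 63610$)
$d{\left(163,685 \right)} + y = 163 + 63610 = 63773$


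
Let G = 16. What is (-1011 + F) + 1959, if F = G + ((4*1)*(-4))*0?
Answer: 964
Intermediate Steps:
F = 16 (F = 16 + ((4*1)*(-4))*0 = 16 + (4*(-4))*0 = 16 - 16*0 = 16 + 0 = 16)
(-1011 + F) + 1959 = (-1011 + 16) + 1959 = -995 + 1959 = 964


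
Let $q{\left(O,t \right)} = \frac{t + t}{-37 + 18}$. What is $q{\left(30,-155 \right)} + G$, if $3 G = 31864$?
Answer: $\frac{606346}{57} \approx 10638.0$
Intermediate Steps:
$G = \frac{31864}{3}$ ($G = \frac{1}{3} \cdot 31864 = \frac{31864}{3} \approx 10621.0$)
$q{\left(O,t \right)} = - \frac{2 t}{19}$ ($q{\left(O,t \right)} = \frac{2 t}{-19} = 2 t \left(- \frac{1}{19}\right) = - \frac{2 t}{19}$)
$q{\left(30,-155 \right)} + G = \left(- \frac{2}{19}\right) \left(-155\right) + \frac{31864}{3} = \frac{310}{19} + \frac{31864}{3} = \frac{606346}{57}$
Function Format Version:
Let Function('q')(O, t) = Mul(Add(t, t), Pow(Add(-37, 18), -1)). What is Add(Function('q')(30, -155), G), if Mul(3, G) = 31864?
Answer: Rational(606346, 57) ≈ 10638.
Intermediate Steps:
G = Rational(31864, 3) (G = Mul(Rational(1, 3), 31864) = Rational(31864, 3) ≈ 10621.)
Function('q')(O, t) = Mul(Rational(-2, 19), t) (Function('q')(O, t) = Mul(Mul(2, t), Pow(-19, -1)) = Mul(Mul(2, t), Rational(-1, 19)) = Mul(Rational(-2, 19), t))
Add(Function('q')(30, -155), G) = Add(Mul(Rational(-2, 19), -155), Rational(31864, 3)) = Add(Rational(310, 19), Rational(31864, 3)) = Rational(606346, 57)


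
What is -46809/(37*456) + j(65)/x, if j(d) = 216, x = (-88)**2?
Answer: -934491/340252 ≈ -2.7465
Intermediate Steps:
x = 7744
-46809/(37*456) + j(65)/x = -46809/(37*456) + 216/7744 = -46809/16872 + 216*(1/7744) = -46809*1/16872 + 27/968 = -15603/5624 + 27/968 = -934491/340252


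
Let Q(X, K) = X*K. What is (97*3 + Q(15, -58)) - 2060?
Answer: -2639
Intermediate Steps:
Q(X, K) = K*X
(97*3 + Q(15, -58)) - 2060 = (97*3 - 58*15) - 2060 = (291 - 870) - 2060 = -579 - 2060 = -2639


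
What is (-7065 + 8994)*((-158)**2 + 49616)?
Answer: 143864820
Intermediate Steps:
(-7065 + 8994)*((-158)**2 + 49616) = 1929*(24964 + 49616) = 1929*74580 = 143864820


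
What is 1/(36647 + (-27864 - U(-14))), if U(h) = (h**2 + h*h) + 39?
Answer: 1/8352 ≈ 0.00011973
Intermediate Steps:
U(h) = 39 + 2*h**2 (U(h) = (h**2 + h**2) + 39 = 2*h**2 + 39 = 39 + 2*h**2)
1/(36647 + (-27864 - U(-14))) = 1/(36647 + (-27864 - (39 + 2*(-14)**2))) = 1/(36647 + (-27864 - (39 + 2*196))) = 1/(36647 + (-27864 - (39 + 392))) = 1/(36647 + (-27864 - 1*431)) = 1/(36647 + (-27864 - 431)) = 1/(36647 - 28295) = 1/8352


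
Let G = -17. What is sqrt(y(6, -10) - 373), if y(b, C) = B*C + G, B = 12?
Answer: I*sqrt(510) ≈ 22.583*I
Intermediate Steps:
y(b, C) = -17 + 12*C (y(b, C) = 12*C - 17 = -17 + 12*C)
sqrt(y(6, -10) - 373) = sqrt((-17 + 12*(-10)) - 373) = sqrt((-17 - 120) - 373) = sqrt(-137 - 373) = sqrt(-510) = I*sqrt(510)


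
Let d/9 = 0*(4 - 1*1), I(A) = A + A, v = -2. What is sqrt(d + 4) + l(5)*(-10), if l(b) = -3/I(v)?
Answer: -11/2 ≈ -5.5000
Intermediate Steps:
I(A) = 2*A
d = 0 (d = 9*(0*(4 - 1*1)) = 9*(0*(4 - 1)) = 9*(0*3) = 9*0 = 0)
l(b) = 3/4 (l(b) = -3/(2*(-2)) = -3/(-4) = -3*(-1/4) = 3/4)
sqrt(d + 4) + l(5)*(-10) = sqrt(0 + 4) + (3/4)*(-10) = sqrt(4) - 15/2 = 2 - 15/2 = -11/2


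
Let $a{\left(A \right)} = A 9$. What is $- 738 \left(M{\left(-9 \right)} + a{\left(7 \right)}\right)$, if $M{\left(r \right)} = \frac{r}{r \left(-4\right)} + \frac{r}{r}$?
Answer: $- \frac{94095}{2} \approx -47048.0$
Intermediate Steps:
$a{\left(A \right)} = 9 A$
$M{\left(r \right)} = \frac{3}{4}$ ($M{\left(r \right)} = \frac{r}{\left(-4\right) r} + 1 = r \left(- \frac{1}{4 r}\right) + 1 = - \frac{1}{4} + 1 = \frac{3}{4}$)
$- 738 \left(M{\left(-9 \right)} + a{\left(7 \right)}\right) = - 738 \left(\frac{3}{4} + 9 \cdot 7\right) = - 738 \left(\frac{3}{4} + 63\right) = \left(-738\right) \frac{255}{4} = - \frac{94095}{2}$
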